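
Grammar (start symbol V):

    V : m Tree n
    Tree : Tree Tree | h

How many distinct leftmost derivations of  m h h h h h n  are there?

Parse trees for m h h h h h n (showing first 6 of 14):
  [V m [Tree [Tree h] [Tree [Tree h] [Tree [Tree h] [Tree [Tree h] [Tree h]]]]] n]
  [V m [Tree [Tree h] [Tree [Tree h] [Tree [Tree [Tree h] [Tree h]] [Tree h]]]] n]
  [V m [Tree [Tree h] [Tree [Tree [Tree h] [Tree h]] [Tree [Tree h] [Tree h]]]] n]
  [V m [Tree [Tree h] [Tree [Tree [Tree h] [Tree [Tree h] [Tree h]]] [Tree h]]] n]
  [V m [Tree [Tree h] [Tree [Tree [Tree [Tree h] [Tree h]] [Tree h]] [Tree h]]] n]
  [V m [Tree [Tree [Tree h] [Tree h]] [Tree [Tree h] [Tree [Tree h] [Tree h]]]] n]

14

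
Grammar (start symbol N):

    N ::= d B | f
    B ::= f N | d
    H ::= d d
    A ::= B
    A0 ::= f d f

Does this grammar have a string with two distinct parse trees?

Only N, B are reachable from N; ignoring the rest: Each reachable nonterminal has at most one production per leading terminal, and all productions are right-linear; the derivation is determined token-by-token.

Unambiguous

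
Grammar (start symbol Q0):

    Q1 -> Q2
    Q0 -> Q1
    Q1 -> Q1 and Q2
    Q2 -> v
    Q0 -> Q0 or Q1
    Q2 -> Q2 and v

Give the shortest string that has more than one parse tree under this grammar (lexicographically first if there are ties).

length 1: no string has ≥2 trees
length 3: v and v has 2 parse trees

Two derivations of v and v:
  Q0 ⇒ Q1 ⇒ Q2 ⇒ Q2 and v ⇒ v and v
  Q0 ⇒ Q1 ⇒ Q1 and Q2 ⇒ Q2 and Q2 ⇒ v and Q2 ⇒ v and v

v and v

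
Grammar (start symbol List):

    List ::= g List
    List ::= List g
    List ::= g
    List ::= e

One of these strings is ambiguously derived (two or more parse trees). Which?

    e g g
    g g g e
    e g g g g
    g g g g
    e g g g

g g g g

e g g: 1 tree
g g g e: 1 tree
e g g g g: 1 tree
g g g g: 8 trees
e g g g: 1 tree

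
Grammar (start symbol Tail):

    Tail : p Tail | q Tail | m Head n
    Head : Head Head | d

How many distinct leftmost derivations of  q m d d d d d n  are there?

Parse trees for q m d d d d d n (showing first 6 of 14):
  [Tail q [Tail m [Head [Head d] [Head [Head d] [Head [Head d] [Head [Head d] [Head d]]]]] n]]
  [Tail q [Tail m [Head [Head d] [Head [Head d] [Head [Head [Head d] [Head d]] [Head d]]]] n]]
  [Tail q [Tail m [Head [Head d] [Head [Head [Head d] [Head d]] [Head [Head d] [Head d]]]] n]]
  [Tail q [Tail m [Head [Head d] [Head [Head [Head d] [Head [Head d] [Head d]]] [Head d]]] n]]
  [Tail q [Tail m [Head [Head d] [Head [Head [Head [Head d] [Head d]] [Head d]] [Head d]]] n]]
  [Tail q [Tail m [Head [Head [Head d] [Head d]] [Head [Head d] [Head [Head d] [Head d]]]] n]]

14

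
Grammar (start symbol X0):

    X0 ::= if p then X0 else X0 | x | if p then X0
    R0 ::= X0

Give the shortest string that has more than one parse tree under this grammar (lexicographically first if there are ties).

if p then if p then x else x

length 1: no string has ≥2 trees
length 4: no string has ≥2 trees
length 6: no string has ≥2 trees
length 7: no string has ≥2 trees
length 9: if p then if p then x else x has 2 parse trees

Two derivations of if p then if p then x else x:
  X0 ⇒ if p then X0 else X0 ⇒ if p then if p then X0 else X0 ⇒ if p then if p then x else X0 ⇒ if p then if p then x else x
  X0 ⇒ if p then X0 ⇒ if p then if p then X0 else X0 ⇒ if p then if p then x else X0 ⇒ if p then if p then x else x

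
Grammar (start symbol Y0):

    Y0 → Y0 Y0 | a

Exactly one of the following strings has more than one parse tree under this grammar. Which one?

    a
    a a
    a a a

a: 1 tree
a a: 1 tree
a a a: 2 trees

a a a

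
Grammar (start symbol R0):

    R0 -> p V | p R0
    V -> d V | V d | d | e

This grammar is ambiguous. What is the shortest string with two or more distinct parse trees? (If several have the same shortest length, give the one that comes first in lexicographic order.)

p d d

length 2: no string has ≥2 trees
length 3: p d d has 2 parse trees

Two derivations of p d d:
  R0 ⇒ p V ⇒ p d V ⇒ p d d
  R0 ⇒ p V ⇒ p V d ⇒ p d d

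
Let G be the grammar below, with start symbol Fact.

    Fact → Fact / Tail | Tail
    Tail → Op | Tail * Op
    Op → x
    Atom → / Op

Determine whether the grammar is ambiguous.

Only Fact, Tail, Op are reachable from Fact; ignoring the rest: The grammar is stratified — Fact handles '/' (left-recursive), Tail handles '*', Op atoms. Each operator has a fixed associativity and precedence level, so every string has one parse.

Unambiguous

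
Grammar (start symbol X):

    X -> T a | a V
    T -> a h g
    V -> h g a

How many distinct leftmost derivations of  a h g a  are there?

2

Parse trees for a h g a:
  [X [T a h g] a]
  [X a [V h g a]]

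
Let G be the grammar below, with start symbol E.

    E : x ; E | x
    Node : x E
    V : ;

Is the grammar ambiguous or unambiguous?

Only E is reachable from E; ignoring the rest: The reachable grammar is A → atom sep A | atom. Each atom is followed by either the separator (recurse) or end-of-string (stop) — no choice point.

Unambiguous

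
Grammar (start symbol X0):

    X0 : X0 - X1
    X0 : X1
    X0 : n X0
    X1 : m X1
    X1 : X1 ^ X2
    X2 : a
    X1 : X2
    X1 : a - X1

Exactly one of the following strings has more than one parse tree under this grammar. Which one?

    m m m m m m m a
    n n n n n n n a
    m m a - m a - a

m m m m m m m a: 1 tree
n n n n n n n a: 1 tree
m m a - m a - a: 4 trees

m m a - m a - a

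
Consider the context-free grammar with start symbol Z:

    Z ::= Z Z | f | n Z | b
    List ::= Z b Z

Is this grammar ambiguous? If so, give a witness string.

Ambiguous

Witness: b b b

Derivation 1: Z ⇒ Z Z ⇒ Z Z Z ⇒ b Z Z ⇒ b b Z ⇒ b b b
Derivation 2: Z ⇒ Z Z ⇒ b Z ⇒ b Z Z ⇒ b b Z ⇒ b b b

Two distinct leftmost derivations for the same string.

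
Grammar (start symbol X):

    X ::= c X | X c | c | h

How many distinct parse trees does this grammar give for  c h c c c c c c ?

7

Parse trees for c h c c c c c c:
  [X c [X [X [X [X [X [X [X h] c] c] c] c] c] c]]
  [X [X c [X [X [X [X [X [X h] c] c] c] c] c]] c]
  [X [X [X c [X [X [X [X [X h] c] c] c] c]] c] c]
  [X [X [X [X c [X [X [X [X h] c] c] c]] c] c] c]
  [X [X [X [X [X c [X [X [X h] c] c]] c] c] c] c]
  [X [X [X [X [X [X c [X [X h] c]] c] c] c] c] c]
  [X [X [X [X [X [X [X c [X h]] c] c] c] c] c] c]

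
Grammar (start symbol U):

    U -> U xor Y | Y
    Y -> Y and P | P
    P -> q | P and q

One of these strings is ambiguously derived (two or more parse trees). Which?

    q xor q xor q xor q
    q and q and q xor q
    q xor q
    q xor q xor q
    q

q and q and q xor q

q xor q xor q xor q: 1 tree
q and q and q xor q: 4 trees
q xor q: 1 tree
q xor q xor q: 1 tree
q: 1 tree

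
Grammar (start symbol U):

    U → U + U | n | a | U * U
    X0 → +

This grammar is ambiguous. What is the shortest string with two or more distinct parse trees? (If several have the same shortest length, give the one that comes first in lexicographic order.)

length 1: no string has ≥2 trees
length 3: no string has ≥2 trees
length 5: a * a * a has 2 parse trees

Two derivations of a * a * a:
  U ⇒ U * U ⇒ a * U ⇒ a * U * U ⇒ a * a * U ⇒ a * a * a
  U ⇒ U * U ⇒ U * U * U ⇒ a * U * U ⇒ a * a * U ⇒ a * a * a

a * a * a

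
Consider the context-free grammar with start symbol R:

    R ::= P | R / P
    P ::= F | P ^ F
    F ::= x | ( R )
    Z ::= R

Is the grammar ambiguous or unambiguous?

(Z is unreachable from R, so its rules don't affect L(R).) This is a standard precedence ladder (R over P over F), with each level left-recursive on its own operator ('/' at R, '^' at P). That structure is LR(1), hence unambiguous.

Unambiguous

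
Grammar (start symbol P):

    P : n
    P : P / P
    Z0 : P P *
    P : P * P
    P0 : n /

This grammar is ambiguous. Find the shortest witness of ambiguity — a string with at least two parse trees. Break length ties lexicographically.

n * n * n

length 1: no string has ≥2 trees
length 3: no string has ≥2 trees
length 5: n * n * n has 2 parse trees

Two derivations of n * n * n:
  P ⇒ P * P ⇒ n * P ⇒ n * P * P ⇒ n * n * P ⇒ n * n * n
  P ⇒ P * P ⇒ P * P * P ⇒ n * P * P ⇒ n * n * P ⇒ n * n * n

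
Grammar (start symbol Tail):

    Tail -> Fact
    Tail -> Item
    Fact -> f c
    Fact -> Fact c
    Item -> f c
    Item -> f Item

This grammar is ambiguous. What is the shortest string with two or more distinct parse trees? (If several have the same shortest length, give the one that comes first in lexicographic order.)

f c

length 2: f c has 2 parse trees

Two derivations of f c:
  Tail ⇒ Fact ⇒ f c
  Tail ⇒ Item ⇒ f c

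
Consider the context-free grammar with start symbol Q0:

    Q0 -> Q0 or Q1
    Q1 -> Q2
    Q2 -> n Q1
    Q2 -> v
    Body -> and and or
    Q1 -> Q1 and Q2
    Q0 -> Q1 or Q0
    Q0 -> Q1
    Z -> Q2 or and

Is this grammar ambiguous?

Witness: v or v

Derivation 1: Q0 ⇒ Q0 or Q1 ⇒ Q1 or Q1 ⇒ Q2 or Q1 ⇒ v or Q1 ⇒ v or Q2 ⇒ v or v
Derivation 2: Q0 ⇒ Q1 or Q0 ⇒ Q2 or Q0 ⇒ v or Q0 ⇒ v or Q1 ⇒ v or Q2 ⇒ v or v

Two distinct leftmost derivations for the same string.

Ambiguous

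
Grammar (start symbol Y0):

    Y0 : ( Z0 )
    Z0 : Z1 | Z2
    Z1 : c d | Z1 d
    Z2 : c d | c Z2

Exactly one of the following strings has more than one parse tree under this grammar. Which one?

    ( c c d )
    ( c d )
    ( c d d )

( c c d ): 1 tree
( c d ): 2 trees
( c d d ): 1 tree

( c d )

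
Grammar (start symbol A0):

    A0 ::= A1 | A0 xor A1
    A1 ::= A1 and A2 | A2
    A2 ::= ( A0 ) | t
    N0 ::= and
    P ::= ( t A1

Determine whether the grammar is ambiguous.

Unambiguous

Only A0, A1, A2 are reachable from A0; ignoring the rest: A0 → A0 xor A1 | A1  ;  A1 → A1 and A2 | A2  — a left-associative chain with A2 at the bottom. Each string factors uniquely by precedence.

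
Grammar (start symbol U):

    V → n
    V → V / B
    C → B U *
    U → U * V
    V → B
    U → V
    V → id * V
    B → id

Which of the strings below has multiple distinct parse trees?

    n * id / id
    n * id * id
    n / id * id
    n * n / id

n * id / id: 1 tree
n * id * id: 2 trees
n / id * id: 1 tree
n * n / id: 1 tree

n * id * id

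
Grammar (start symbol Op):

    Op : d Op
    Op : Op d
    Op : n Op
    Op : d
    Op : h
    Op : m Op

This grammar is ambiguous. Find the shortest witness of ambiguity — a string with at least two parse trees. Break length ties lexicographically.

d d

length 1: no string has ≥2 trees
length 2: d d has 2 parse trees

Two derivations of d d:
  Op ⇒ d Op ⇒ d d
  Op ⇒ Op d ⇒ d d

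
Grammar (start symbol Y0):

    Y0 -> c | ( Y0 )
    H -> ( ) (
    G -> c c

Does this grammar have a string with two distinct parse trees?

(H, G are unreachable from Y0, so their rules don't affect L(Y0).) L(Y0) is { openⁿ atom closeⁿ : n ≥ 0 }. The bracket depth fixes n, and the derivation is forced at every step.

Unambiguous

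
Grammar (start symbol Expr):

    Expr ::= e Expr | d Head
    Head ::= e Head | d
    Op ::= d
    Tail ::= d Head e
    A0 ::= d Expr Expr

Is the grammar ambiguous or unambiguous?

(Op, Tail, A0 are unreachable from Expr, so their rules don't affect L(Expr).) Each reachable nonterminal has at most one production per leading terminal, and all productions are right-linear; the derivation is determined token-by-token.

Unambiguous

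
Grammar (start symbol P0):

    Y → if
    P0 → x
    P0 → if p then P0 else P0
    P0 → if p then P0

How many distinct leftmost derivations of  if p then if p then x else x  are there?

Parse trees for if p then if p then x else x:
  [P0 if p then [P0 if p then [P0 x]] else [P0 x]]
  [P0 if p then [P0 if p then [P0 x] else [P0 x]]]

2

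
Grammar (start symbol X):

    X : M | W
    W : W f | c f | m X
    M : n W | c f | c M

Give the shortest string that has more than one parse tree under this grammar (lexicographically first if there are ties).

c f

length 2: c f has 2 parse trees

Two derivations of c f:
  X ⇒ M ⇒ c f
  X ⇒ W ⇒ c f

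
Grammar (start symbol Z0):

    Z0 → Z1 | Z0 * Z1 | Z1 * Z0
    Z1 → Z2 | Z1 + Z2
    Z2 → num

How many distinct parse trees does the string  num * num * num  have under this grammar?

4

Parse trees for num * num * num:
  [Z0 [Z0 [Z0 [Z1 [Z2 num]]] * [Z1 [Z2 num]]] * [Z1 [Z2 num]]]
  [Z0 [Z0 [Z1 [Z2 num]] * [Z0 [Z1 [Z2 num]]]] * [Z1 [Z2 num]]]
  [Z0 [Z1 [Z2 num]] * [Z0 [Z0 [Z1 [Z2 num]]] * [Z1 [Z2 num]]]]
  [Z0 [Z1 [Z2 num]] * [Z0 [Z1 [Z2 num]] * [Z0 [Z1 [Z2 num]]]]]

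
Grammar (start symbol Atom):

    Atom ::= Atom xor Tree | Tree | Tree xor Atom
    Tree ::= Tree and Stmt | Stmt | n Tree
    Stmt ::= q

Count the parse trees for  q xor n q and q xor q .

Parse trees for q xor n q and q xor q:
  [Atom [Atom [Atom [Tree [Stmt q]]] xor [Tree [Tree n [Tree [Stmt q]]] and [Stmt q]]] xor [Tree [Stmt q]]]
  [Atom [Atom [Atom [Tree [Stmt q]]] xor [Tree n [Tree [Tree [Stmt q]] and [Stmt q]]]] xor [Tree [Stmt q]]]
  [Atom [Atom [Tree [Stmt q]] xor [Atom [Tree [Tree n [Tree [Stmt q]]] and [Stmt q]]]] xor [Tree [Stmt q]]]
  [Atom [Atom [Tree [Stmt q]] xor [Atom [Tree n [Tree [Tree [Stmt q]] and [Stmt q]]]]] xor [Tree [Stmt q]]]
  [Atom [Tree [Stmt q]] xor [Atom [Atom [Tree [Tree n [Tree [Stmt q]]] and [Stmt q]]] xor [Tree [Stmt q]]]]
  [Atom [Tree [Stmt q]] xor [Atom [Atom [Tree n [Tree [Tree [Stmt q]] and [Stmt q]]]] xor [Tree [Stmt q]]]]
  [Atom [Tree [Stmt q]] xor [Atom [Tree [Tree n [Tree [Stmt q]]] and [Stmt q]] xor [Atom [Tree [Stmt q]]]]]
  [Atom [Tree [Stmt q]] xor [Atom [Tree n [Tree [Tree [Stmt q]] and [Stmt q]]] xor [Atom [Tree [Stmt q]]]]]

8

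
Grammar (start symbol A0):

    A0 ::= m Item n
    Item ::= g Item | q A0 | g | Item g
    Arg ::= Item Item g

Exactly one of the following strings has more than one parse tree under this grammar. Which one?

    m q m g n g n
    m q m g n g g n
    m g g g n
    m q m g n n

m g g g n

m q m g n g n: 1 tree
m q m g n g g n: 1 tree
m g g g n: 4 trees
m q m g n n: 1 tree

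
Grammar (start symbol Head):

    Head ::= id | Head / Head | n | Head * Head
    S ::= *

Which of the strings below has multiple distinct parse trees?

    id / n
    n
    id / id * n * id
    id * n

id / n: 1 tree
n: 1 tree
id / id * n * id: 5 trees
id * n: 1 tree

id / id * n * id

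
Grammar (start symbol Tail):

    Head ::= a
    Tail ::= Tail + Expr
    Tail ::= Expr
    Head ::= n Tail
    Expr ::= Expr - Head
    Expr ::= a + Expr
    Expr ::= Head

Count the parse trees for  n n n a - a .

Parse trees for n n n a - a:
  [Tail [Expr [Expr [Head n [Tail [Expr [Head n [Tail [Expr [Head n [Tail [Expr [Head a]]]]]]]]]]] - [Head a]]]
  [Tail [Expr [Head n [Tail [Expr [Expr [Head n [Tail [Expr [Head n [Tail [Expr [Head a]]]]]]]] - [Head a]]]]]]
  [Tail [Expr [Head n [Tail [Expr [Head n [Tail [Expr [Expr [Head n [Tail [Expr [Head a]]]]] - [Head a]]]]]]]]]
  [Tail [Expr [Head n [Tail [Expr [Head n [Tail [Expr [Head n [Tail [Expr [Expr [Head a]] - [Head a]]]]]]]]]]]]

4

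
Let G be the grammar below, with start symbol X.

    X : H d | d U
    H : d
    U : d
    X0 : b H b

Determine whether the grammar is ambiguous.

Ambiguous

Witness: d d

Derivation 1: X ⇒ H d ⇒ d d
Derivation 2: X ⇒ d U ⇒ d d

Two distinct leftmost derivations for the same string.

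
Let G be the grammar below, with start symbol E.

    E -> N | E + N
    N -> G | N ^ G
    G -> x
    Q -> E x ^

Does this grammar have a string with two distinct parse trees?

Only E, N, G are reachable from E; ignoring the rest: E → E + N | N  ;  N → N ^ G | G  — a left-associative chain with G at the bottom. Each string factors uniquely by precedence.

Unambiguous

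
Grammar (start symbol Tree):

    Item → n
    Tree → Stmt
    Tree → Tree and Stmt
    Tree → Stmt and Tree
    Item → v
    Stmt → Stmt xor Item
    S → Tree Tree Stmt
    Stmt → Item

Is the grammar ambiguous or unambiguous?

Witness: n and n

Derivation 1: Tree ⇒ Tree and Stmt ⇒ Stmt and Stmt ⇒ Item and Stmt ⇒ n and Stmt ⇒ n and Item ⇒ n and n
Derivation 2: Tree ⇒ Stmt and Tree ⇒ Item and Tree ⇒ n and Tree ⇒ n and Stmt ⇒ n and Item ⇒ n and n

Two distinct leftmost derivations for the same string.

Ambiguous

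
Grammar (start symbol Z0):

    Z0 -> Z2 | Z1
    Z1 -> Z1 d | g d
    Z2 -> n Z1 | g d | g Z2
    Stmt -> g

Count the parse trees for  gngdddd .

Parse trees for gngdddd:
  [Z0 [Z2 g [Z2 n [Z1 [Z1 [Z1 [Z1 g d] d] d] d]]]]

1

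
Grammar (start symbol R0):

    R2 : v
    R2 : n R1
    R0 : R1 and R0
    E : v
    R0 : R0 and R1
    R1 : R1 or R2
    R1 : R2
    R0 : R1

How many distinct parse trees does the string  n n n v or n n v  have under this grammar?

Parse trees for n n n v or n n v:
  [R0 [R1 [R1 [R2 n [R1 [R2 n [R1 [R2 n [R1 [R2 v]]]]]]]] or [R2 n [R1 [R2 n [R1 [R2 v]]]]]]]
  [R0 [R1 [R2 n [R1 [R1 [R2 n [R1 [R2 n [R1 [R2 v]]]]]] or [R2 n [R1 [R2 n [R1 [R2 v]]]]]]]]]
  [R0 [R1 [R2 n [R1 [R2 n [R1 [R1 [R2 n [R1 [R2 v]]]] or [R2 n [R1 [R2 n [R1 [R2 v]]]]]]]]]]]
  [R0 [R1 [R2 n [R1 [R2 n [R1 [R2 n [R1 [R1 [R2 v]] or [R2 n [R1 [R2 n [R1 [R2 v]]]]]]]]]]]]]

4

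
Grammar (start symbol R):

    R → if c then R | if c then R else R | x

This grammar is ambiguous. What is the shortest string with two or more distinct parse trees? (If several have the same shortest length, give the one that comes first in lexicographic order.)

length 1: no string has ≥2 trees
length 4: no string has ≥2 trees
length 6: no string has ≥2 trees
length 7: no string has ≥2 trees
length 9: if c then if c then x else x has 2 parse trees

Two derivations of if c then if c then x else x:
  R ⇒ if c then R ⇒ if c then if c then R else R ⇒ if c then if c then x else R ⇒ if c then if c then x else x
  R ⇒ if c then R else R ⇒ if c then if c then R else R ⇒ if c then if c then x else R ⇒ if c then if c then x else x

if c then if c then x else x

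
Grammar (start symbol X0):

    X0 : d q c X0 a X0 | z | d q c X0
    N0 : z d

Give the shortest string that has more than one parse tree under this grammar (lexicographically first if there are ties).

d q c d q c z a z

length 1: no string has ≥2 trees
length 4: no string has ≥2 trees
length 6: no string has ≥2 trees
length 7: no string has ≥2 trees
length 9: d q c d q c z a z has 2 parse trees

Two derivations of d q c d q c z a z:
  X0 ⇒ d q c X0 a X0 ⇒ d q c d q c X0 a X0 ⇒ d q c d q c z a X0 ⇒ d q c d q c z a z
  X0 ⇒ d q c X0 ⇒ d q c d q c X0 a X0 ⇒ d q c d q c z a X0 ⇒ d q c d q c z a z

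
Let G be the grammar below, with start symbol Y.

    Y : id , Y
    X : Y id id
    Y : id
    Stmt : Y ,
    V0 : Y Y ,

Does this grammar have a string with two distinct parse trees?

(Stmt, V0, X are unreachable from Y, so their rules don't affect L(Y).) Right-recursive list with a separator: after each atom, whether the separator follows determines the rule. One parse per string.

Unambiguous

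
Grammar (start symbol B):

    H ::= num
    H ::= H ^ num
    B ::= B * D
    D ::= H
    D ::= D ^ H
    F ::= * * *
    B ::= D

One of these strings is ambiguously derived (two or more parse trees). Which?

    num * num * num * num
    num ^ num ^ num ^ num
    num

num * num * num * num: 1 tree
num ^ num ^ num ^ num: 8 trees
num: 1 tree

num ^ num ^ num ^ num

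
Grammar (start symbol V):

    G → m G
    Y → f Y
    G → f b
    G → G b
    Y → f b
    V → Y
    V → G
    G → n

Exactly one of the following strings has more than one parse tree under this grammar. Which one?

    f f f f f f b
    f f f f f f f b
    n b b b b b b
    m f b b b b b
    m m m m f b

f f f f f f b: 1 tree
f f f f f f f b: 1 tree
n b b b b b b: 1 tree
m f b b b b b: 5 trees
m m m m f b: 1 tree

m f b b b b b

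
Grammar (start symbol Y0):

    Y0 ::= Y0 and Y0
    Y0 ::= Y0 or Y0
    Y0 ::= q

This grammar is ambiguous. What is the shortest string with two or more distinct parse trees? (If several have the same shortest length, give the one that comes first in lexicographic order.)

length 1: no string has ≥2 trees
length 3: no string has ≥2 trees
length 5: q and q and q has 2 parse trees

Two derivations of q and q and q:
  Y0 ⇒ Y0 and Y0 ⇒ Y0 and Y0 and Y0 ⇒ q and Y0 and Y0 ⇒ q and q and Y0 ⇒ q and q and q
  Y0 ⇒ Y0 and Y0 ⇒ q and Y0 ⇒ q and Y0 and Y0 ⇒ q and q and Y0 ⇒ q and q and q

q and q and q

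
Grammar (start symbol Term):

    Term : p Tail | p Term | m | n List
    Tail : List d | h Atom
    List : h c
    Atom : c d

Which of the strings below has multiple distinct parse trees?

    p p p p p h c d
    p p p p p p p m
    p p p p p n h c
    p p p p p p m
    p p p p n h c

p p p p p h c d: 2 trees
p p p p p p p m: 1 tree
p p p p p n h c: 1 tree
p p p p p p m: 1 tree
p p p p n h c: 1 tree

p p p p p h c d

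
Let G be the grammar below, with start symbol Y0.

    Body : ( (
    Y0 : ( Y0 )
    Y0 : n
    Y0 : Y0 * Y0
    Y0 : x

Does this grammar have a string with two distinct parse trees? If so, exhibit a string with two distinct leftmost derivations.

Ambiguous

Witness: n * n * n

Derivation 1: Y0 ⇒ Y0 * Y0 ⇒ n * Y0 ⇒ n * Y0 * Y0 ⇒ n * n * Y0 ⇒ n * n * n
Derivation 2: Y0 ⇒ Y0 * Y0 ⇒ Y0 * Y0 * Y0 ⇒ n * Y0 * Y0 ⇒ n * n * Y0 ⇒ n * n * n

Two distinct leftmost derivations for the same string.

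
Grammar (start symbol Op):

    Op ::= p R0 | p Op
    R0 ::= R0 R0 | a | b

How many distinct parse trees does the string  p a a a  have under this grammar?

Parse trees for p a a a:
  [Op p [R0 [R0 a] [R0 [R0 a] [R0 a]]]]
  [Op p [R0 [R0 [R0 a] [R0 a]] [R0 a]]]

2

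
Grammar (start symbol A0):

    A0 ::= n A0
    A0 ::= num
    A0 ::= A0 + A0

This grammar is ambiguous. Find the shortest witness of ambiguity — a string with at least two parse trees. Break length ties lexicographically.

length 1: no string has ≥2 trees
length 2: no string has ≥2 trees
length 3: no string has ≥2 trees
length 4: n num + num has 2 parse trees

Two derivations of n num + num:
  A0 ⇒ n A0 ⇒ n A0 + A0 ⇒ n num + A0 ⇒ n num + num
  A0 ⇒ A0 + A0 ⇒ n A0 + A0 ⇒ n num + A0 ⇒ n num + num

n num + num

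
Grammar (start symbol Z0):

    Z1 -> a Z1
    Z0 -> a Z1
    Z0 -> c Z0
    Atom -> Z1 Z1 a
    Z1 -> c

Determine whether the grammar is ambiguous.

(Atom is unreachable from Z0, so its rules don't affect L(Z0).) Each reachable nonterminal has at most one production per leading terminal, and all productions are right-linear; the derivation is determined token-by-token.

Unambiguous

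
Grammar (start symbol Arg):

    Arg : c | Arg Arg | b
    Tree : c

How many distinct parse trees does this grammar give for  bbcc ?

Parse trees for bbcc:
  [Arg [Arg b] [Arg [Arg b] [Arg [Arg c] [Arg c]]]]
  [Arg [Arg b] [Arg [Arg [Arg b] [Arg c]] [Arg c]]]
  [Arg [Arg [Arg b] [Arg b]] [Arg [Arg c] [Arg c]]]
  [Arg [Arg [Arg b] [Arg [Arg b] [Arg c]]] [Arg c]]
  [Arg [Arg [Arg [Arg b] [Arg b]] [Arg c]] [Arg c]]

5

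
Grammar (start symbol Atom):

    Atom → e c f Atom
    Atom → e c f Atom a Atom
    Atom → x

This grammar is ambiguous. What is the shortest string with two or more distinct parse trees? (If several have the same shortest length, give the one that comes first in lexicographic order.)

e c f e c f x a x

length 1: no string has ≥2 trees
length 4: no string has ≥2 trees
length 6: no string has ≥2 trees
length 7: no string has ≥2 trees
length 9: e c f e c f x a x has 2 parse trees

Two derivations of e c f e c f x a x:
  Atom ⇒ e c f Atom ⇒ e c f e c f Atom a Atom ⇒ e c f e c f x a Atom ⇒ e c f e c f x a x
  Atom ⇒ e c f Atom a Atom ⇒ e c f e c f Atom a Atom ⇒ e c f e c f x a Atom ⇒ e c f e c f x a x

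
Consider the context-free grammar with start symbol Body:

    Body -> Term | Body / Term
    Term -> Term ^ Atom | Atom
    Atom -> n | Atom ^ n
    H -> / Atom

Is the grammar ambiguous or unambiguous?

Witness: n ^ n

Derivation 1: Body ⇒ Term ⇒ Term ^ Atom ⇒ Atom ^ Atom ⇒ n ^ Atom ⇒ n ^ n
Derivation 2: Body ⇒ Term ⇒ Atom ⇒ Atom ^ n ⇒ n ^ n

Two distinct leftmost derivations for the same string.

Ambiguous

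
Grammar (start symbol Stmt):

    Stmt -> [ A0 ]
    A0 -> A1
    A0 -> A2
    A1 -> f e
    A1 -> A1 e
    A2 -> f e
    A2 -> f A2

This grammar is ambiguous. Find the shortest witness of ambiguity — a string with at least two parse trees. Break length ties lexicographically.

length 4: [ f e ] has 2 parse trees

Two derivations of [ f e ]:
  Stmt ⇒ [ A0 ] ⇒ [ A1 ] ⇒ [ f e ]
  Stmt ⇒ [ A0 ] ⇒ [ A2 ] ⇒ [ f e ]

[ f e ]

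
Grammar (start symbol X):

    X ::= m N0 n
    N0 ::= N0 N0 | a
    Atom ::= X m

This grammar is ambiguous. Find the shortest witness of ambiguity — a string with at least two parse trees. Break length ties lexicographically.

m a a a n

length 3: no string has ≥2 trees
length 4: no string has ≥2 trees
length 5: m a a a n has 2 parse trees

Two derivations of m a a a n:
  X ⇒ m N0 n ⇒ m N0 N0 n ⇒ m N0 N0 N0 n ⇒ m a N0 N0 n ⇒ m a a N0 n ⇒ m a a a n
  X ⇒ m N0 n ⇒ m N0 N0 n ⇒ m a N0 n ⇒ m a N0 N0 n ⇒ m a a N0 n ⇒ m a a a n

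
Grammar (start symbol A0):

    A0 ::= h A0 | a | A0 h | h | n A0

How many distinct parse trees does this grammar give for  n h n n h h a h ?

Parse trees for n h n n h h a h:
  [A0 [A0 n [A0 h [A0 n [A0 n [A0 h [A0 h [A0 a]]]]]]] h]
  [A0 n [A0 h [A0 [A0 n [A0 n [A0 h [A0 h [A0 a]]]]] h]]]
  [A0 n [A0 h [A0 n [A0 [A0 n [A0 h [A0 h [A0 a]]]] h]]]]
  [A0 n [A0 h [A0 n [A0 n [A0 h [A0 h [A0 [A0 a] h]]]]]]]
  [A0 n [A0 h [A0 n [A0 n [A0 h [A0 [A0 h [A0 a]] h]]]]]]
  [A0 n [A0 h [A0 n [A0 n [A0 [A0 h [A0 h [A0 a]]] h]]]]]
  [A0 n [A0 [A0 h [A0 n [A0 n [A0 h [A0 h [A0 a]]]]]] h]]

7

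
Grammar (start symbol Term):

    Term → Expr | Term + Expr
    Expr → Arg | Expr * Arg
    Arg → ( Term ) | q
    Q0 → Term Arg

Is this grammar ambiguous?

Unambiguous

Only Term, Expr, Arg are reachable from Term; ignoring the rest: Term → Term + Expr | Expr  ;  Expr → Expr * Arg | Arg  — a left-associative chain with Arg at the bottom. Each string factors uniquely by precedence.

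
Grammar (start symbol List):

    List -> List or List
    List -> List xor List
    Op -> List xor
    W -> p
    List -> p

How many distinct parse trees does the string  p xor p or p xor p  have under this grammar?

5

Parse trees for p xor p or p xor p:
  [List [List [List p] xor [List p]] or [List [List p] xor [List p]]]
  [List [List p] xor [List [List p] or [List [List p] xor [List p]]]]
  [List [List p] xor [List [List [List p] or [List p]] xor [List p]]]
  [List [List [List [List p] xor [List p]] or [List p]] xor [List p]]
  [List [List [List p] xor [List [List p] or [List p]]] xor [List p]]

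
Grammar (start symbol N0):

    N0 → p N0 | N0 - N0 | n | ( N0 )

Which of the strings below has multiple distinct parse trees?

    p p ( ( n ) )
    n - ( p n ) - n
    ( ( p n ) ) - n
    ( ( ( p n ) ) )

p p ( ( n ) ): 1 tree
n - ( p n ) - n: 2 trees
( ( p n ) ) - n: 1 tree
( ( ( p n ) ) ): 1 tree

n - ( p n ) - n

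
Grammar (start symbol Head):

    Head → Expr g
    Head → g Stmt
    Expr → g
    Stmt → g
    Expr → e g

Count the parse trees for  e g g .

Parse trees for e g g:
  [Head [Expr e g] g]

1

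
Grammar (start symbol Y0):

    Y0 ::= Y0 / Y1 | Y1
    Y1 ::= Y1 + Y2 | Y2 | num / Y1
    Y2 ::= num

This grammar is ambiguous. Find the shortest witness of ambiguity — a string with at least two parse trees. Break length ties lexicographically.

num / num

length 1: no string has ≥2 trees
length 3: num / num has 2 parse trees

Two derivations of num / num:
  Y0 ⇒ Y0 / Y1 ⇒ Y1 / Y1 ⇒ Y2 / Y1 ⇒ num / Y1 ⇒ num / Y2 ⇒ num / num
  Y0 ⇒ Y1 ⇒ num / Y1 ⇒ num / Y2 ⇒ num / num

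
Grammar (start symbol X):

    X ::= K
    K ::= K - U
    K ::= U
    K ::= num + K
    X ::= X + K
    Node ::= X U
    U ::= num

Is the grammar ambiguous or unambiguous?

Witness: num + num

Derivation 1: X ⇒ K ⇒ num + K ⇒ num + U ⇒ num + num
Derivation 2: X ⇒ X + K ⇒ K + K ⇒ U + K ⇒ num + K ⇒ num + U ⇒ num + num

Two distinct leftmost derivations for the same string.

Ambiguous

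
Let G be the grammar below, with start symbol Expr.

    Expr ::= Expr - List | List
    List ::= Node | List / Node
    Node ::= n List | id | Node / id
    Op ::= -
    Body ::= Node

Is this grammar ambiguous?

Witness: id / id

Derivation 1: Expr ⇒ List ⇒ Node ⇒ Node / id ⇒ id / id
Derivation 2: Expr ⇒ List ⇒ List / Node ⇒ Node / Node ⇒ id / Node ⇒ id / id

Two distinct leftmost derivations for the same string.

Ambiguous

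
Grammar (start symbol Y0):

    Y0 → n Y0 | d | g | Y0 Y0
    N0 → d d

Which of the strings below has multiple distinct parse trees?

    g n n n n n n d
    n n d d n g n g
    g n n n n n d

g n n n n n n d: 1 tree
n n d d n g n g: 37 trees
g n n n n n d: 1 tree

n n d d n g n g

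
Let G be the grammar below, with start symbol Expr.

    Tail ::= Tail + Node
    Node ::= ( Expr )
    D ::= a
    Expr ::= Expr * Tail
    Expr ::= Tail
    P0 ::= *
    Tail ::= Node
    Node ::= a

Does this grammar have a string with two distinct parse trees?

Unambiguous

Only Expr, Tail, Node are reachable from Expr; ignoring the rest: Expr → Expr * Tail | Tail  ;  Tail → Tail + Node | Node  — a left-associative chain with Node at the bottom. Each string factors uniquely by precedence.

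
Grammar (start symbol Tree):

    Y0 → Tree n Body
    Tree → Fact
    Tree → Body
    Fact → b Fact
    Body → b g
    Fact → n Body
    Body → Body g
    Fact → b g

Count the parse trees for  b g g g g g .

Parse trees for b g g g g g:
  [Tree [Body [Body [Body [Body [Body b g] g] g] g] g]]

1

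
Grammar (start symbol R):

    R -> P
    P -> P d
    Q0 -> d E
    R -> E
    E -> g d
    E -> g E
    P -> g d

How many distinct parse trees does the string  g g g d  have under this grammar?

1

Parse trees for g g g d:
  [R [E g [E g [E g d]]]]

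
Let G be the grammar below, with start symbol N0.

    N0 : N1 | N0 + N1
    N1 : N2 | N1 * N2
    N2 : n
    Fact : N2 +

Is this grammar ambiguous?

Unambiguous

(Fact is unreachable from N0, so its rules don't affect L(N0).) N0 → N0 + N1 | N1  ;  N1 → N1 * N2 | N2  — a left-associative chain with N2 at the bottom. Each string factors uniquely by precedence.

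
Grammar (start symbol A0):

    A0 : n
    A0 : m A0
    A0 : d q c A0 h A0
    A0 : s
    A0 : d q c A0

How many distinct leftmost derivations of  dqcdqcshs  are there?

2

Parse trees for dqcdqcshs:
  [A0 d q c [A0 d q c [A0 s]] h [A0 s]]
  [A0 d q c [A0 d q c [A0 s] h [A0 s]]]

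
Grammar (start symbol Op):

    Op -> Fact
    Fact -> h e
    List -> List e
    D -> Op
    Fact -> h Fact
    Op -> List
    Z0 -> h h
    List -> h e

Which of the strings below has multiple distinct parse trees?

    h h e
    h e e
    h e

h e

h h e: 1 tree
h e e: 1 tree
h e: 2 trees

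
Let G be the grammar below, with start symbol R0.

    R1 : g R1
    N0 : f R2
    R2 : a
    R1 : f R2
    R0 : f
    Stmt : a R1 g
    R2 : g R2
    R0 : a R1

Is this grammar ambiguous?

(Stmt, N0 are unreachable from R0, so their rules don't affect L(R0).) Each reachable nonterminal has at most one production per leading terminal, and all productions are right-linear; the derivation is determined token-by-token.

Unambiguous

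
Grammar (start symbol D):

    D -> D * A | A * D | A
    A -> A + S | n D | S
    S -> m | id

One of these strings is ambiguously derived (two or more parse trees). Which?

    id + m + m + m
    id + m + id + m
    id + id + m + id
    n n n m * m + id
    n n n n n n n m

n n n m * m + id

id + m + m + m: 1 tree
id + m + id + m: 1 tree
id + id + m + id: 1 tree
n n n m * m + id: 20 trees
n n n n n n n m: 1 tree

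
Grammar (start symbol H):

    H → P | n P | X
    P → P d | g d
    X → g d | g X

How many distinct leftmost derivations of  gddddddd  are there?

1

Parse trees for gddddddd:
  [H [P [P [P [P [P [P [P g d] d] d] d] d] d] d]]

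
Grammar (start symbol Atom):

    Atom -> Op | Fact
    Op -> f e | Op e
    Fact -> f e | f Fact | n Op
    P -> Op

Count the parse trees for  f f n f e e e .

1

Parse trees for f f n f e e e:
  [Atom [Fact f [Fact f [Fact n [Op [Op [Op f e] e] e]]]]]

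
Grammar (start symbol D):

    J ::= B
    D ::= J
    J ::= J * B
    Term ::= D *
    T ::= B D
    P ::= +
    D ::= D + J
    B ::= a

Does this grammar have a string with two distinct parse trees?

Only D, J, B are reachable from D; ignoring the rest: This is a standard precedence ladder (D over J over B), with each level left-recursive on its own operator ('+' at D, '*' at J). That structure is LR(1), hence unambiguous.

Unambiguous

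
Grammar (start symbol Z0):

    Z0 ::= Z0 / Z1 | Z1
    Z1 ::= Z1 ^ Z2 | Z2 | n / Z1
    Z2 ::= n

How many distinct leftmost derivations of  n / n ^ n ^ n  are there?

Parse trees for n / n ^ n ^ n:
  [Z0 [Z0 [Z1 [Z2 n]]] / [Z1 [Z1 [Z1 [Z2 n]] ^ [Z2 n]] ^ [Z2 n]]]
  [Z0 [Z1 [Z1 [Z1 n / [Z1 [Z2 n]]] ^ [Z2 n]] ^ [Z2 n]]]
  [Z0 [Z1 [Z1 n / [Z1 [Z1 [Z2 n]] ^ [Z2 n]]] ^ [Z2 n]]]
  [Z0 [Z1 n / [Z1 [Z1 [Z1 [Z2 n]] ^ [Z2 n]] ^ [Z2 n]]]]

4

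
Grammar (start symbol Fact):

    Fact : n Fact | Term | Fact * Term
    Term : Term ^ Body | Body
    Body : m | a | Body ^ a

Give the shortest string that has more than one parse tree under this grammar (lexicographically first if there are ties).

length 1: no string has ≥2 trees
length 2: no string has ≥2 trees
length 3: a ^ a has 2 parse trees

Two derivations of a ^ a:
  Fact ⇒ Term ⇒ Term ^ Body ⇒ Body ^ Body ⇒ a ^ Body ⇒ a ^ a
  Fact ⇒ Term ⇒ Body ⇒ Body ^ a ⇒ a ^ a

a ^ a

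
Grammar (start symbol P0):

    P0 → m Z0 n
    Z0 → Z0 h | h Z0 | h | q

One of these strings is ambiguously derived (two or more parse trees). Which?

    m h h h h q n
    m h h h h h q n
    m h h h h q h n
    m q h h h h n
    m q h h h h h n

m h h h h q n: 1 tree
m h h h h h q n: 1 tree
m h h h h q h n: 5 trees
m q h h h h n: 1 tree
m q h h h h h n: 1 tree

m h h h h q h n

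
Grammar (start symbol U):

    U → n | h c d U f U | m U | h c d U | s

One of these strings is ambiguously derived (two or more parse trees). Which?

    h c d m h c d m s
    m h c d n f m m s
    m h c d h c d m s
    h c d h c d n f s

h c d h c d n f s

h c d m h c d m s: 1 tree
m h c d n f m m s: 1 tree
m h c d h c d m s: 1 tree
h c d h c d n f s: 2 trees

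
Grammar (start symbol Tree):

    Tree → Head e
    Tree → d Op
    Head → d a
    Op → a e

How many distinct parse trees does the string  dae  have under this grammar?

Parse trees for dae:
  [Tree [Head d a] e]
  [Tree d [Op a e]]

2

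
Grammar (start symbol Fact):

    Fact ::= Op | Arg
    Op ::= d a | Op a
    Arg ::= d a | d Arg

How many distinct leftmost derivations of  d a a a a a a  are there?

1

Parse trees for d a a a a a a:
  [Fact [Op [Op [Op [Op [Op [Op d a] a] a] a] a] a]]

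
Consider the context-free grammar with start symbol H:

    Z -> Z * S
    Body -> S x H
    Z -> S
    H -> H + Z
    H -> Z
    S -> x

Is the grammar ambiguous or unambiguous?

Unambiguous

(Body is unreachable from H, so its rules don't affect L(H).) This is a standard precedence ladder (H over Z over S), with each level left-recursive on its own operator ('+' at H, '*' at Z). That structure is LR(1), hence unambiguous.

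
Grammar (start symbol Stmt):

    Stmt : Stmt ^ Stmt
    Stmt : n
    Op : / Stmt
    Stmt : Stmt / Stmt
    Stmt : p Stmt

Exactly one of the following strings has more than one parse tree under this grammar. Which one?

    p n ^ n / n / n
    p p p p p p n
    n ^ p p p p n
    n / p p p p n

p n ^ n / n / n

p n ^ n / n / n: 14 trees
p p p p p p n: 1 tree
n ^ p p p p n: 1 tree
n / p p p p n: 1 tree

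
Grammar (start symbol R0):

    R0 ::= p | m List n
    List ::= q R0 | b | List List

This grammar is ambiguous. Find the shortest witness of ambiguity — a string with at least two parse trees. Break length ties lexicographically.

length 1: no string has ≥2 trees
length 3: no string has ≥2 trees
length 4: no string has ≥2 trees
length 5: m b b b n has 2 parse trees

Two derivations of m b b b n:
  R0 ⇒ m List n ⇒ m List List n ⇒ m b List n ⇒ m b List List n ⇒ m b b List n ⇒ m b b b n
  R0 ⇒ m List n ⇒ m List List n ⇒ m List List List n ⇒ m b List List n ⇒ m b b List n ⇒ m b b b n

m b b b n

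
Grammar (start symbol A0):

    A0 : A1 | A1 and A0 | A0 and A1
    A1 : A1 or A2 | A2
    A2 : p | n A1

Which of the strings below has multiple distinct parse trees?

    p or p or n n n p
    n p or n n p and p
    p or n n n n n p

n p or n n p and p

p or p or n n n p: 1 tree
n p or n n p and p: 4 trees
p or n n n n n p: 1 tree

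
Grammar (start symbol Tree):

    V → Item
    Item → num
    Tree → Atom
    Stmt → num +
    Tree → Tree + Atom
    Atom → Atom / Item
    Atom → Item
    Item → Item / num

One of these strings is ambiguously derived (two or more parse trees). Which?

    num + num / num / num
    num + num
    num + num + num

num + num / num / num

num + num / num / num: 4 trees
num + num: 1 tree
num + num + num: 1 tree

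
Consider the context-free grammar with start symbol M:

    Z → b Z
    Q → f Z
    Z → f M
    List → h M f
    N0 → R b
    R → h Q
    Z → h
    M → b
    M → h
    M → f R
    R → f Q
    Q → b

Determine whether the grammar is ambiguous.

Unambiguous

Only M, R, Q, Z are reachable from M; ignoring the rest: Each reachable nonterminal has at most one production per leading terminal, and all productions are right-linear; the derivation is determined token-by-token.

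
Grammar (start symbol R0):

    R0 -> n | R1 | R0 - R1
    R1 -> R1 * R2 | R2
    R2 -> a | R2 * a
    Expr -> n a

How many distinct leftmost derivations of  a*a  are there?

Parse trees for a*a:
  [R0 [R1 [R1 [R2 a]] * [R2 a]]]
  [R0 [R1 [R2 [R2 a] * a]]]

2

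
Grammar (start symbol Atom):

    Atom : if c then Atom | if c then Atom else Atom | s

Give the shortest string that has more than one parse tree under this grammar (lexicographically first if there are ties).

if c then if c then s else s

length 1: no string has ≥2 trees
length 4: no string has ≥2 trees
length 6: no string has ≥2 trees
length 7: no string has ≥2 trees
length 9: if c then if c then s else s has 2 parse trees

Two derivations of if c then if c then s else s:
  Atom ⇒ if c then Atom ⇒ if c then if c then Atom else Atom ⇒ if c then if c then s else Atom ⇒ if c then if c then s else s
  Atom ⇒ if c then Atom else Atom ⇒ if c then if c then Atom else Atom ⇒ if c then if c then s else Atom ⇒ if c then if c then s else s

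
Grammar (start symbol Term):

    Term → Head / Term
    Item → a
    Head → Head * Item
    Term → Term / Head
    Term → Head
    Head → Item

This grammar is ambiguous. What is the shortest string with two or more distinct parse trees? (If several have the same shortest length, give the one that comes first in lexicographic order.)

length 1: no string has ≥2 trees
length 3: a / a has 2 parse trees

Two derivations of a / a:
  Term ⇒ Head / Term ⇒ Item / Term ⇒ a / Term ⇒ a / Head ⇒ a / Item ⇒ a / a
  Term ⇒ Term / Head ⇒ Head / Head ⇒ Item / Head ⇒ a / Head ⇒ a / Item ⇒ a / a

a / a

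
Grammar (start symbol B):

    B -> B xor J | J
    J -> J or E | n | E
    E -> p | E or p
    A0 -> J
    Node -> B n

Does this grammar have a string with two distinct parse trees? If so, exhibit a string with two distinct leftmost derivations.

Witness: p or p

Derivation 1: B ⇒ J ⇒ J or E ⇒ E or E ⇒ p or E ⇒ p or p
Derivation 2: B ⇒ J ⇒ E ⇒ E or p ⇒ p or p

Two distinct leftmost derivations for the same string.

Ambiguous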